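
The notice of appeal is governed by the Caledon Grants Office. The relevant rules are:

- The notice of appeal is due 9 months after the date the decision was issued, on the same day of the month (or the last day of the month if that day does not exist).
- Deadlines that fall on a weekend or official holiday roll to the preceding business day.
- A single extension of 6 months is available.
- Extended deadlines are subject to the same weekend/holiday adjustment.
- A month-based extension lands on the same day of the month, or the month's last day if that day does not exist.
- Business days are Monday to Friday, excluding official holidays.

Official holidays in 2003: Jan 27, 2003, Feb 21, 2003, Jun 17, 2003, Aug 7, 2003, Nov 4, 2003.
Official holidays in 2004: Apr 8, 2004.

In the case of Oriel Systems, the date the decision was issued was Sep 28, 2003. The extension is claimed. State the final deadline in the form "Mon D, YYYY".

Dec 28, 2004

Moving 9 months forward from Sep 28, 2003 on the corresponding day gives Jun 28, 2004.
Jun 28, 2004 falls on a Monday, which is a business day, so no adjustment is needed.
Add 6 months to Jun 28, 2004: Dec 28, 2004.
Dec 28, 2004 (Tuesday) is already a business day.
So the filing is due Dec 28, 2004.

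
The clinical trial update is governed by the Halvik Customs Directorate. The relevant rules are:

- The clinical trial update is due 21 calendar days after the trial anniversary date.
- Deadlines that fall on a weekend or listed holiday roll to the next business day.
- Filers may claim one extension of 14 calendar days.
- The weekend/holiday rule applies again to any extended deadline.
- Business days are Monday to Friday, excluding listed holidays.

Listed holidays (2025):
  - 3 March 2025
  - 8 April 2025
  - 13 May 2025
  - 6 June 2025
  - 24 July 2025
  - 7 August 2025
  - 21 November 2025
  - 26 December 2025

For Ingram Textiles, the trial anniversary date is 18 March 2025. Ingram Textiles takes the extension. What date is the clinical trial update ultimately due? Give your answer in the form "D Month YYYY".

Adding 21 calendar days to 18 March 2025 gives 8 April 2025.
8 April 2025 falls on a listed holiday. Rolling to the next business day gives 9 April 2025, a Wednesday.
Add the 14 calendar-day extension to 9 April 2025: 23 April 2025.
Since 23 April 2025 is a Wednesday and not a holiday, the date is unchanged.
Final deadline: 23 April 2025.

23 April 2025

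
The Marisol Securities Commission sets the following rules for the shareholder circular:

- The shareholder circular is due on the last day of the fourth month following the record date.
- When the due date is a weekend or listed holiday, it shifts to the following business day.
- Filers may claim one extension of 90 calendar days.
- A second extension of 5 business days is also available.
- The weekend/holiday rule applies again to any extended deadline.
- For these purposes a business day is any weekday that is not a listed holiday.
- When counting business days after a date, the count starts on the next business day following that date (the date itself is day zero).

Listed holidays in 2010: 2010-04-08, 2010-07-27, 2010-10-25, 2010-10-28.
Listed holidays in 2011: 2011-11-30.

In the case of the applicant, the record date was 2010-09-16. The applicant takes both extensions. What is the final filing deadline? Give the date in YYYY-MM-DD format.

4 months after 2010-09-16 is January 2011; that month ends on 2011-01-31.
Since 2011-01-31 is a Monday and not a holiday, the date is unchanged.
Add the 90 calendar-day extension to 2011-01-31: 2011-05-01.
2011-05-01 is a Sunday, so it moves to the next business day, 2011-05-02 (Monday).
Counting 5 further business days from 2011-05-02 reaches 2011-05-09.
2011-05-09 is a Monday and not a listed holiday, so it stands.
So the filing is due 2011-05-09.

2011-05-09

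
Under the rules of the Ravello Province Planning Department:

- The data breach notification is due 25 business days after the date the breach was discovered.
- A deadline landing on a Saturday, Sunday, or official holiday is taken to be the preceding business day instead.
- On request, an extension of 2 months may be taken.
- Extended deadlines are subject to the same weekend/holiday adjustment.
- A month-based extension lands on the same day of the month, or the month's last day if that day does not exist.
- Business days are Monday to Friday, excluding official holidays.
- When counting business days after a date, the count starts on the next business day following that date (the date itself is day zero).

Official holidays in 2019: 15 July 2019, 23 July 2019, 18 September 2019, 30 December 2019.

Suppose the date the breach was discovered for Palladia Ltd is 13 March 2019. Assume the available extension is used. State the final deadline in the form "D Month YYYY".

Starting the day after 13 March 2019 and counting 25 business days lands on 17 April 2019.
Since 17 April 2019 is a Wednesday and not a holiday, the date is unchanged.
Add 2 months to 17 April 2019: 17 June 2019.
17 June 2019 (Monday) is already a business day.
The final due date is 17 June 2019.

17 June 2019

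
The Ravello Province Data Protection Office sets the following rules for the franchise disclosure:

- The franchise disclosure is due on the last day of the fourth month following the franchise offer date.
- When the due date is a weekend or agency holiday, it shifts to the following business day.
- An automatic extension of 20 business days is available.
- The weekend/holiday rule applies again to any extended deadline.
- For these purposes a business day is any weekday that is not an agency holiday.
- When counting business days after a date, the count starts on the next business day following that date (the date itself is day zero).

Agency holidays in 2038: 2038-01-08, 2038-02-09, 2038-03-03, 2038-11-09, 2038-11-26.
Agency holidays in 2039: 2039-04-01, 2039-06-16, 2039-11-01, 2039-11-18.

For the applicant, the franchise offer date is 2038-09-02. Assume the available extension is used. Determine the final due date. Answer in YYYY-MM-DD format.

4 months after 2038-09-02 falls in January 2039; the last day of that month is 2039-01-31.
2039-01-31 falls on a Monday, which is a business day, so no adjustment is needed.
The 20-business-day extension runs from 2039-01-31 to 2039-02-28.
2039-02-28 falls on a Monday, which is a business day, so no adjustment is needed.
So the filing is due 2039-02-28.

2039-02-28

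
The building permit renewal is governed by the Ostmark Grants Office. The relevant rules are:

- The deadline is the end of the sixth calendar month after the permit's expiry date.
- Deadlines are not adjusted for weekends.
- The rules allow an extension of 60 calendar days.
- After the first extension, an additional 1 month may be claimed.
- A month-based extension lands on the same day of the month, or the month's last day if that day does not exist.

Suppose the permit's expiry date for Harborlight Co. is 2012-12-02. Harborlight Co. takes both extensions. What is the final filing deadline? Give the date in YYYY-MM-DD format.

2013-09-29

The sixth month after 2012-12-02 is June 2013, whose last day is 2013-06-30.
2013-06-30 falls on a Sunday. The rules make no weekend/holiday allowance, so it remains 2013-06-30.
Applying the 60-calendar-day extension: 2013-06-30 + 60 days = 2013-08-29.
2013-08-29 is a Thursday; no weekend or holiday adjustment applies.
Add 1 month to 2013-08-29: 2013-09-29.
2013-09-29 is a Sunday; no weekend or holiday adjustment applies.
The final due date is 2013-09-29.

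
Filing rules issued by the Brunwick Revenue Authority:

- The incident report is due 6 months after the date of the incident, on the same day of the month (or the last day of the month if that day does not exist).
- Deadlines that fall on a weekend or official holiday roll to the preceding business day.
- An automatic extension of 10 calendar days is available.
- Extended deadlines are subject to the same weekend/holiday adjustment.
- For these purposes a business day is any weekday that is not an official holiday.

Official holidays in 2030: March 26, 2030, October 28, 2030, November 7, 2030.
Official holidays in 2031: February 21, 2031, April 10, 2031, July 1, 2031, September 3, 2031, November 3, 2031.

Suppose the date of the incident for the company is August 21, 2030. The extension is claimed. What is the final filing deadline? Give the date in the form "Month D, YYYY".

6 months from August 21, 2030 is February 21, 2031.
February 21, 2031 is a listed holiday, so it moves to the preceding business day, February 20, 2031 (Thursday).
Add the 10 calendar-day extension to February 20, 2031: March 2, 2031.
March 2, 2031 is a Sunday; the preceding business day is February 28, 2031 (Friday).
The final due date is February 28, 2031.

February 28, 2031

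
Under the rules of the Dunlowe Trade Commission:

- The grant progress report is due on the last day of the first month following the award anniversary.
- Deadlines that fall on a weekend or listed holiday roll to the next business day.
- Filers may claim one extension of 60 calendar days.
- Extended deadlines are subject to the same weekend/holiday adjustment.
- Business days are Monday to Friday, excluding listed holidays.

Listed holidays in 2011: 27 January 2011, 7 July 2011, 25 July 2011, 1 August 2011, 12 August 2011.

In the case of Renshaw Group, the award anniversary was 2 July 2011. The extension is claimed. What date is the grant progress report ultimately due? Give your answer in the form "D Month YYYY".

31 October 2011

1 month after 2 July 2011 falls in August 2011; the last day of that month is 31 August 2011.
31 August 2011 is a Wednesday and not a listed holiday, so it stands.
With the 60-day extension, 31 August 2011 becomes 30 October 2011.
30 October 2011 is a Sunday; the next business day is 31 October 2011 (Monday).
The final due date is 31 October 2011.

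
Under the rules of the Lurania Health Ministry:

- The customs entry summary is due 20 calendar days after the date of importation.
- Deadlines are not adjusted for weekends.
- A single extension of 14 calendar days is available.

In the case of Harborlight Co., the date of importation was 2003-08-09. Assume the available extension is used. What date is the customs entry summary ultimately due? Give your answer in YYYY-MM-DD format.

Adding 20 calendar days to 2003-08-09 gives 2003-08-29.
2003-08-29 is a Friday; no weekend or holiday adjustment applies.
With the 14-day extension, 2003-08-29 becomes 2003-09-12.
2003-09-12 is a Friday; no weekend or holiday adjustment applies.
Deadline: 2003-09-12.

2003-09-12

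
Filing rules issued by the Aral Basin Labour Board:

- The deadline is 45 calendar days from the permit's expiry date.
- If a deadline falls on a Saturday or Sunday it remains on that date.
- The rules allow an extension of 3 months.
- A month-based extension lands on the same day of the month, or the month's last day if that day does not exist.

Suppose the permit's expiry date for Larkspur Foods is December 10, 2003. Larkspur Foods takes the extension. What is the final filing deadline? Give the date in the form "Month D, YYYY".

45 calendar days after December 10, 2003 is January 24, 2004.
January 24, 2004 is a Saturday; no weekend or holiday adjustment applies.
Applying the 3 months extension: 3 months after January 24, 2004 is April 24, 2004.
April 24, 2004 is a Saturday; no weekend or holiday adjustment applies.
Final deadline: April 24, 2004.

April 24, 2004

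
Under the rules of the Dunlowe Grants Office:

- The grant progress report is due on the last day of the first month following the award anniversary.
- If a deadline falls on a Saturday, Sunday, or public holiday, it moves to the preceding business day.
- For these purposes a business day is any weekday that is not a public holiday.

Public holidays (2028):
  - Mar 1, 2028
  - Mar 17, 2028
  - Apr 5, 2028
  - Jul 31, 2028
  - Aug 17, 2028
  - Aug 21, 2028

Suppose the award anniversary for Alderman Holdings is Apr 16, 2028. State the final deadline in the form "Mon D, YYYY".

1 month after Apr 16, 2028 is May 2028; that month ends on May 31, 2028.
Since May 31, 2028 is a Wednesday and not a holiday, the date is unchanged.
The final due date is May 31, 2028.

May 31, 2028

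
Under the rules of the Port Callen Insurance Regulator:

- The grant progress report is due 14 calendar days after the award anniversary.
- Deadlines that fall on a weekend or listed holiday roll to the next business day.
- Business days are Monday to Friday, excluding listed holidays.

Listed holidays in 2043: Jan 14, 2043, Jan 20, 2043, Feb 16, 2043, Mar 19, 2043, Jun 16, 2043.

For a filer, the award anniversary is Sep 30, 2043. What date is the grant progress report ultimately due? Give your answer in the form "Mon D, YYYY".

Oct 14, 2043

Trigger date Sep 30, 2043 + 14 calendar days = Oct 14, 2043.
Oct 14, 2043 falls on a Wednesday, which is a business day, so no adjustment is needed.
The final due date is Oct 14, 2043.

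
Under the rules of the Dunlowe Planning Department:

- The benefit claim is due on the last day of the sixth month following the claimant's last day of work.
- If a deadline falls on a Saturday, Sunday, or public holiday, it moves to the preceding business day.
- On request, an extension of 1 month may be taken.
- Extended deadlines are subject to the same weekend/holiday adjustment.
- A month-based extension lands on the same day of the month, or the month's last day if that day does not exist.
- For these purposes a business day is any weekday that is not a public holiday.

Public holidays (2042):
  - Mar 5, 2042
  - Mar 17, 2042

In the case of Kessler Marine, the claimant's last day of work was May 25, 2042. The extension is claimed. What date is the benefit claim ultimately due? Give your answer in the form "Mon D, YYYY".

Dec 26, 2042

6 months after May 25, 2042 is November 2042; that month ends on Nov 30, 2042.
Nov 30, 2042 falls on a Sunday. Rolling to the preceding business day gives Nov 28, 2042, a Friday.
Applying the 1 month extension: 1 month after Nov 28, 2042 is Dec 28, 2042.
Dec 28, 2042 falls on a Sunday. Rolling to the preceding business day gives Dec 26, 2042, a Friday.
Deadline: Dec 26, 2042.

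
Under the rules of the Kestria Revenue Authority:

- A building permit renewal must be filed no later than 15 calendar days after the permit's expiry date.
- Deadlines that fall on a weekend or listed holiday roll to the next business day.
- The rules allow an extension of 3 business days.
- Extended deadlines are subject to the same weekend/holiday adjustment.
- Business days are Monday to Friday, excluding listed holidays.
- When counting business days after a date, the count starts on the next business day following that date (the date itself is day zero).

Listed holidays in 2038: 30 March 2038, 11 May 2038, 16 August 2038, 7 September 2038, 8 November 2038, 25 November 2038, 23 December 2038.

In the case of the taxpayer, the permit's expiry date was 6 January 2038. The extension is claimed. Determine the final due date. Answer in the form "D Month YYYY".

Trigger date 6 January 2038 + 15 calendar days = 21 January 2038.
21 January 2038 is a Thursday and not a listed holiday, so it stands.
Counting 3 further business days from 21 January 2038 reaches 26 January 2038.
26 January 2038 is a Tuesday and not a listed holiday, so it stands.
Deadline: 26 January 2038.

26 January 2038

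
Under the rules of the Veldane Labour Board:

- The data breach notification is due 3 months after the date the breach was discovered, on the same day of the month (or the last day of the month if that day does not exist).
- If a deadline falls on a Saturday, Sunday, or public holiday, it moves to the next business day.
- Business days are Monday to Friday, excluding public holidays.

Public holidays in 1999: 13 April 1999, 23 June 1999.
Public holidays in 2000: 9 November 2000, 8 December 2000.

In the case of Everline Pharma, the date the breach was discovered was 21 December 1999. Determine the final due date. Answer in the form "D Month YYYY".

3 months after 21 December 1999, on the same day of the month, is 21 March 2000.
21 March 2000 (Tuesday) is already a business day.
Final deadline: 21 March 2000.

21 March 2000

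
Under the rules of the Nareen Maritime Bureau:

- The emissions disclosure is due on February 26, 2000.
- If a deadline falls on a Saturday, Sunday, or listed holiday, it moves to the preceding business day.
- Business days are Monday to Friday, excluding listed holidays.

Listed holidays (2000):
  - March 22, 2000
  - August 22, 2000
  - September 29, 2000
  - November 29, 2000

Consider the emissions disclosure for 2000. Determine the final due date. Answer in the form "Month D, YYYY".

Start from the fixed due date, February 26, 2000.
February 26, 2000 is a Saturday, so it moves to the preceding business day, February 25, 2000 (Friday).
So the filing is due February 25, 2000.

February 25, 2000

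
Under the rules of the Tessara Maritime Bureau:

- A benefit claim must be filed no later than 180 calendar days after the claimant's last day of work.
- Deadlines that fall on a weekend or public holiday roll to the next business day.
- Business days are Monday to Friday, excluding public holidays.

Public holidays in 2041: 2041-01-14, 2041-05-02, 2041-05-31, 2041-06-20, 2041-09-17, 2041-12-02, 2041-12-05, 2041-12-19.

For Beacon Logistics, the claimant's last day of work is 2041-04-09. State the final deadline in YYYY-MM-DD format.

From 2041-04-09, 180 calendar days later is 2041-10-06.
2041-10-06 falls on a Sunday. Rolling to the next business day gives 2041-10-07, a Monday.
So the filing is due 2041-10-07.

2041-10-07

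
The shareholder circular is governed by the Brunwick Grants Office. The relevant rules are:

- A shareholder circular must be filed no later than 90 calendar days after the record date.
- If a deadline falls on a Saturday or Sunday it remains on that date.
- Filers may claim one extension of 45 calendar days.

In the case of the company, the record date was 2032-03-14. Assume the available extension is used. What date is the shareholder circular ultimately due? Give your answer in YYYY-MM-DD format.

2032-07-27

Trigger date 2032-03-14 + 90 calendar days = 2032-06-12.
No adjustment is made for weekends or holidays, so 2032-06-12 stands.
Applying the 45-calendar-day extension: 2032-06-12 + 45 days = 2032-07-27.
2032-07-27 is a Tuesday; no weekend or holiday adjustment applies.
Final deadline: 2032-07-27.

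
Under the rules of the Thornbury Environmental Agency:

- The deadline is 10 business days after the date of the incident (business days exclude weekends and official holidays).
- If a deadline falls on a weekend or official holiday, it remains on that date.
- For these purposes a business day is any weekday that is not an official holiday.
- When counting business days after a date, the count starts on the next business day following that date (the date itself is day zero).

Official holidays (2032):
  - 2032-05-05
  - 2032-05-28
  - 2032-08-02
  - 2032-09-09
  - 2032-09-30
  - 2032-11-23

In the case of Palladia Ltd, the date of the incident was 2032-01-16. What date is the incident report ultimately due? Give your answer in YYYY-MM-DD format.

2032-01-30

Counting 10 business days after 2032-01-16 (skipping weekends and listed holidays) reaches 2032-01-30.
2032-01-30 falls on a Friday. The rules make no weekend/holiday allowance, so it remains 2032-01-30.
So the filing is due 2032-01-30.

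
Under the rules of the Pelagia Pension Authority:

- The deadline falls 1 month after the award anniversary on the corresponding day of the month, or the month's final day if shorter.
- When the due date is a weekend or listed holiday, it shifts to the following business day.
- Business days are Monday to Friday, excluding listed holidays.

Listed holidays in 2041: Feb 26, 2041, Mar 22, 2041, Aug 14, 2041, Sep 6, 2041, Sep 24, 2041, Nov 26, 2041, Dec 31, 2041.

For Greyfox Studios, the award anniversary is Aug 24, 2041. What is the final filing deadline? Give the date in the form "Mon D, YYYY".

Moving 1 month forward from Aug 24, 2041 on the corresponding day gives Sep 24, 2041.
Sep 24, 2041 is a listed holiday; the next business day is Sep 25, 2041 (Wednesday).
So the filing is due Sep 25, 2041.

Sep 25, 2041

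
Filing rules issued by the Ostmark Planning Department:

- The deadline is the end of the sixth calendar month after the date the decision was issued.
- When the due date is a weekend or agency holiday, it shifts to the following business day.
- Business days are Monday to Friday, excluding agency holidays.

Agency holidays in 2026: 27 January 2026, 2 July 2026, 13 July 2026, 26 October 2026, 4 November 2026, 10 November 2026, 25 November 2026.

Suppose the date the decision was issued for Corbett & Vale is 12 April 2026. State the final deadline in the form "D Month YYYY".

2 November 2026

6 months after 12 April 2026 falls in October 2026; the last day of that month is 31 October 2026.
31 October 2026 is a Saturday, so it moves to the next business day, 2 November 2026 (Monday).
So the filing is due 2 November 2026.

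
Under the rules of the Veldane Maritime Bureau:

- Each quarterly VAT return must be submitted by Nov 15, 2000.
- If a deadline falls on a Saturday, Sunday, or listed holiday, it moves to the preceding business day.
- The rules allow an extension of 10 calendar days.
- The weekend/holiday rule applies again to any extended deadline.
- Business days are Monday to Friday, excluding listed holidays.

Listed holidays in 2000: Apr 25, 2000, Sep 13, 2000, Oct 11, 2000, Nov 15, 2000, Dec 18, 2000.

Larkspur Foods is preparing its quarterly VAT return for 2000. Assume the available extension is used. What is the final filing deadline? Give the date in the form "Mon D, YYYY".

Nov 24, 2000

Start from the fixed due date, Nov 15, 2000.
Nov 15, 2000 is a listed holiday; the preceding business day is Nov 14, 2000 (Tuesday).
The 10-calendar-day extension moves the deadline from Nov 14, 2000 to Nov 24, 2000.
Nov 24, 2000 is a Friday and not a listed holiday, so it stands.
The final due date is Nov 24, 2000.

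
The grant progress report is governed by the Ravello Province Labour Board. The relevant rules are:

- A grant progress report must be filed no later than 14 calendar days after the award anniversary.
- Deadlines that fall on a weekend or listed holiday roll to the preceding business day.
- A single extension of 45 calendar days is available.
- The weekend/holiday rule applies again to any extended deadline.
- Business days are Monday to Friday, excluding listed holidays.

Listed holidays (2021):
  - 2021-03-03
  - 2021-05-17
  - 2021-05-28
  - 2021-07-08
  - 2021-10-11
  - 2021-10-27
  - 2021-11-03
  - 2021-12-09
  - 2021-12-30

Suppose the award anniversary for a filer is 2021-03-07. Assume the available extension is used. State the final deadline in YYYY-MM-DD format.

2021-05-03

From 2021-03-07, 14 calendar days later is 2021-03-21.
2021-03-21 is a Sunday; the preceding business day is 2021-03-19 (Friday).
With the 45-day extension, 2021-03-19 becomes 2021-05-03.
2021-05-03 (Monday) is already a business day.
The final due date is 2021-05-03.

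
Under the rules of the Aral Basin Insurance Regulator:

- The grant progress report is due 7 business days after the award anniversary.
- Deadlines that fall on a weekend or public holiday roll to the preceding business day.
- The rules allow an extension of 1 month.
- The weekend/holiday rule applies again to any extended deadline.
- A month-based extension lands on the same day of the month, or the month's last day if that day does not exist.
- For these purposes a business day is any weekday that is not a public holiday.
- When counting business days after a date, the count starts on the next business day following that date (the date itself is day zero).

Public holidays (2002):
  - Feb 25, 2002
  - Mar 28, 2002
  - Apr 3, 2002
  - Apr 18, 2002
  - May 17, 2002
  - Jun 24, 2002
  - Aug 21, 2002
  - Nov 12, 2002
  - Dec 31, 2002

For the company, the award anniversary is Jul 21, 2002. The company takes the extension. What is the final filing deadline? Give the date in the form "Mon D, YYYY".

Aug 30, 2002

Counting 7 business days after Jul 21, 2002 (skipping weekends and listed holidays) reaches Jul 30, 2002.
Since Jul 30, 2002 is a Tuesday and not a holiday, the date is unchanged.
The 1 month extension carries Jul 30, 2002 to Aug 30, 2002.
Aug 30, 2002 is a Friday and not a listed holiday, so it stands.
Deadline: Aug 30, 2002.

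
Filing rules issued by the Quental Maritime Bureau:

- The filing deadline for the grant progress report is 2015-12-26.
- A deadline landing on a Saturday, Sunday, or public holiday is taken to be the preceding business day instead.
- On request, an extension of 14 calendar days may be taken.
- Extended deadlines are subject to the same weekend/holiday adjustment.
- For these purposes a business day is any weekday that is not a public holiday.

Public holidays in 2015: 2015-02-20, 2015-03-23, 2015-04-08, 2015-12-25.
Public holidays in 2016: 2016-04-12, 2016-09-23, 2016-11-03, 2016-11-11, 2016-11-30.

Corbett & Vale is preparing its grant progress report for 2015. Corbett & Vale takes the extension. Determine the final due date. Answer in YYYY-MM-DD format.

2016-01-07

The statutory due date is 2015-12-26.
Because 2015-12-26 is a Saturday, the deadline becomes 2015-12-24 (Thursday).
The 14-calendar-day extension moves the deadline from 2015-12-24 to 2016-01-07.
Since 2016-01-07 is a Thursday and not a holiday, the date is unchanged.
Final deadline: 2016-01-07.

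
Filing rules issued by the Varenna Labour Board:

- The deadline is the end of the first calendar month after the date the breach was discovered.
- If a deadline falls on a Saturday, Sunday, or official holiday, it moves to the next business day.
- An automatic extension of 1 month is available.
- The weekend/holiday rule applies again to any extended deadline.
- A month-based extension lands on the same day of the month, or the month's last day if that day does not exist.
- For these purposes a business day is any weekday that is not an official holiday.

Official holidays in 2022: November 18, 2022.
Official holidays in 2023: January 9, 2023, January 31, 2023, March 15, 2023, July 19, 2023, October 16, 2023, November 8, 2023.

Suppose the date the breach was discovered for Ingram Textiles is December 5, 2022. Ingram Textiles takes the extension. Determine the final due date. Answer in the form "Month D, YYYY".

1 month after December 5, 2022 is January 2023; that month ends on January 31, 2023.
January 31, 2023 is a listed holiday; the next business day is February 1, 2023 (Wednesday).
Add 1 month to February 1, 2023: March 1, 2023.
March 1, 2023 is a Wednesday and not a listed holiday, so it stands.
So the filing is due March 1, 2023.

March 1, 2023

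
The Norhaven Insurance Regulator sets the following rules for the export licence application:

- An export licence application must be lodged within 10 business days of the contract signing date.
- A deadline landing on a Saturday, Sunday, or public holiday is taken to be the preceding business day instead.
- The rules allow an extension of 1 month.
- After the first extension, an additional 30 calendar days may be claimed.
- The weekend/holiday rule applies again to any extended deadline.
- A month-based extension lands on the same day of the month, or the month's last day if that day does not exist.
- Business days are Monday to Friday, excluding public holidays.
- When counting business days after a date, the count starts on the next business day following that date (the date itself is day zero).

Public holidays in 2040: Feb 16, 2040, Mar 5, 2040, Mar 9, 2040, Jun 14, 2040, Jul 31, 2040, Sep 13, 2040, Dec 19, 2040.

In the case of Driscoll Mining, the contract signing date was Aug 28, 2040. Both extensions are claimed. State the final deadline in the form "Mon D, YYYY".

Nov 9, 2040

Starting the day after Aug 28, 2040 and counting 10 business days lands on Sep 11, 2040.
Since Sep 11, 2040 is a Tuesday and not a holiday, the date is unchanged.
The 1 month extension carries Sep 11, 2040 to Oct 11, 2040.
Oct 11, 2040 is a Thursday and not a listed holiday, so it stands.
Add the 30 calendar-day extension to Oct 11, 2040: Nov 10, 2040.
Nov 10, 2040 is a Saturday, so it moves to the preceding business day, Nov 9, 2040 (Friday).
Deadline: Nov 9, 2040.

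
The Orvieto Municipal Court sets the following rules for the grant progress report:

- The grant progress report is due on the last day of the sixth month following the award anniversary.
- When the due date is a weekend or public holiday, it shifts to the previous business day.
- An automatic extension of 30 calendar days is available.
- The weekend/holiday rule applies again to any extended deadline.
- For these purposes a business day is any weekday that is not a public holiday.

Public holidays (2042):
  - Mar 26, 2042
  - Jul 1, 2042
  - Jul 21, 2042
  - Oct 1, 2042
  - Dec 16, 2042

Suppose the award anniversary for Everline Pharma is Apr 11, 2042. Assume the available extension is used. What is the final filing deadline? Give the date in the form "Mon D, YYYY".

The sixth month after Apr 11, 2042 is October 2042, whose last day is Oct 31, 2042.
Oct 31, 2042 (Friday) is already a business day.
With the 30-day extension, Oct 31, 2042 becomes Nov 30, 2042.
Nov 30, 2042 is a Sunday, so it moves to the preceding business day, Nov 28, 2042 (Friday).
The final due date is Nov 28, 2042.

Nov 28, 2042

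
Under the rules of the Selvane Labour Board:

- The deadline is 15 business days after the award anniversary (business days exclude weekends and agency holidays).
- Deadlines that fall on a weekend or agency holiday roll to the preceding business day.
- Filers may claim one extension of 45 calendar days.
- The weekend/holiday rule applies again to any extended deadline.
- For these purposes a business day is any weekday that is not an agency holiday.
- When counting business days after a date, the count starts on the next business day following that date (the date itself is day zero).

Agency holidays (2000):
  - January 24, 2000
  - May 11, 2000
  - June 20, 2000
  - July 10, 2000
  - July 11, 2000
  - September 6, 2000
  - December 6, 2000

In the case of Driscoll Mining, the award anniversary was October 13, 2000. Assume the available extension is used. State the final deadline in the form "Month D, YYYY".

December 18, 2000

15 business days after October 13, 2000, excluding weekends and holidays, is November 3, 2000.
November 3, 2000 falls on a Friday, which is a business day, so no adjustment is needed.
The 45-calendar-day extension moves the deadline from November 3, 2000 to December 18, 2000.
December 18, 2000 (Monday) is already a business day.
Final deadline: December 18, 2000.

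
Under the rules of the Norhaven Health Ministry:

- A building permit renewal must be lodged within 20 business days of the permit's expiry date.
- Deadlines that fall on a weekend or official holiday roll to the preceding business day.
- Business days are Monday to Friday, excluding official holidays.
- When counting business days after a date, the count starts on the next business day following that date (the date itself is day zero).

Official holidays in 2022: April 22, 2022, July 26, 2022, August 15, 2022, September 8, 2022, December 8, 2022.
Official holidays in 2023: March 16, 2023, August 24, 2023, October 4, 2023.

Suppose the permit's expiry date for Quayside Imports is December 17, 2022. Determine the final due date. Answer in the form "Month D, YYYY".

January 13, 2023

20 business days after December 17, 2022, excluding weekends and holidays, is January 13, 2023.
Since January 13, 2023 is a Friday and not a holiday, the date is unchanged.
Deadline: January 13, 2023.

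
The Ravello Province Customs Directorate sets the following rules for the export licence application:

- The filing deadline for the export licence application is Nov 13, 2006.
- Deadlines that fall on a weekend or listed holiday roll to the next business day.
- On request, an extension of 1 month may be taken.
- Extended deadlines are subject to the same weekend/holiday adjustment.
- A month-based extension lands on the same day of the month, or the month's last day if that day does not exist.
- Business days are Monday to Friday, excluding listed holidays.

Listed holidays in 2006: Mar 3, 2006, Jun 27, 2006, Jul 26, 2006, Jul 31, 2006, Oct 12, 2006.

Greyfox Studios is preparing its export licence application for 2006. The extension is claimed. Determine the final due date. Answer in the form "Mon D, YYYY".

Dec 13, 2006

Start from the fixed due date, Nov 13, 2006.
Since Nov 13, 2006 is a Monday and not a holiday, the date is unchanged.
The 1 month extension carries Nov 13, 2006 to Dec 13, 2006.
Dec 13, 2006 (Wednesday) is already a business day.
Final deadline: Dec 13, 2006.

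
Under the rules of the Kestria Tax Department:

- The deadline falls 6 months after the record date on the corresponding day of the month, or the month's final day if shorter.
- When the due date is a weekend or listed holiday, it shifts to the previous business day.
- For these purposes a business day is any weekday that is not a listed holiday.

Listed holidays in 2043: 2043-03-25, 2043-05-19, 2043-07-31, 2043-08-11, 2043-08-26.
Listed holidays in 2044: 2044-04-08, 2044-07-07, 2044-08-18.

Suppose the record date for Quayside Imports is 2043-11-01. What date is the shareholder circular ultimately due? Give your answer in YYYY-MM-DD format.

2044-04-29

6 months from 2043-11-01 is 2044-05-01.
2044-05-01 falls on a Sunday. Rolling to the preceding business day gives 2044-04-29, a Friday.
Deadline: 2044-04-29.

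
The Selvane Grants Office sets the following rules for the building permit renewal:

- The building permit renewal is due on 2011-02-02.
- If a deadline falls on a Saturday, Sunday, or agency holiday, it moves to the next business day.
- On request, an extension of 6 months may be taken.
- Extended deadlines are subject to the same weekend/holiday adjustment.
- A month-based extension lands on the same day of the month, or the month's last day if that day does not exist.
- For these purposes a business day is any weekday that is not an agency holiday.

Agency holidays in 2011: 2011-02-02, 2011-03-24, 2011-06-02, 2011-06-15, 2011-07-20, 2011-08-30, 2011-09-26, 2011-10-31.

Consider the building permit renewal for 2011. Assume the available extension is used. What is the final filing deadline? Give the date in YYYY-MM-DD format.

2011-08-03

Start from the fixed due date, 2011-02-02.
Because 2011-02-02 is a listed holiday, the deadline becomes 2011-02-03 (Thursday).
Add 6 months to 2011-02-03: 2011-08-03.
2011-08-03 is a Wednesday and not a listed holiday, so it stands.
So the filing is due 2011-08-03.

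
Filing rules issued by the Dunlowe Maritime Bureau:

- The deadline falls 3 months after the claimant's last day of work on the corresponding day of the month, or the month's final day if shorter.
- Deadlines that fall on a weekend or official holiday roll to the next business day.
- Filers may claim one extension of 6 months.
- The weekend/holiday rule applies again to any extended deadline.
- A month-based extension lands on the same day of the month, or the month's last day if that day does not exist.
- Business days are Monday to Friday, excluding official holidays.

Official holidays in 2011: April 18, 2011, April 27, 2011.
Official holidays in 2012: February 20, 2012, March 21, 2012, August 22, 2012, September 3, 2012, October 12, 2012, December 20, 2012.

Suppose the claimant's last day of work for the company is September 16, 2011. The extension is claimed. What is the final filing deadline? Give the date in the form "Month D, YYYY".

June 18, 2012

Moving 3 months forward from September 16, 2011 on the corresponding day gives December 16, 2011.
Since December 16, 2011 is a Friday and not a holiday, the date is unchanged.
The 6 months extension carries December 16, 2011 to June 16, 2012.
June 16, 2012 is a Saturday, so it moves to the next business day, June 18, 2012 (Monday).
Final deadline: June 18, 2012.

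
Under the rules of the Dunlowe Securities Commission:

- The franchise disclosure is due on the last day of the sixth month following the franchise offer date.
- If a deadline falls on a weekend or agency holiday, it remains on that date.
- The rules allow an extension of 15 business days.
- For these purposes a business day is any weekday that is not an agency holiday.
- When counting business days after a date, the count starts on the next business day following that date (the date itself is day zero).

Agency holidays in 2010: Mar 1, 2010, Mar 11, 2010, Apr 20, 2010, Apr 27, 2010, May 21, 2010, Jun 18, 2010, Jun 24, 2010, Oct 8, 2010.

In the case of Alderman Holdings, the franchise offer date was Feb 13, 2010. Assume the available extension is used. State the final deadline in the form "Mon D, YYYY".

Sep 21, 2010

6 months after Feb 13, 2010 is August 2010; that month ends on Aug 31, 2010.
Aug 31, 2010 falls on a Tuesday. The rules make no weekend/holiday allowance, so it remains Aug 31, 2010.
Counting 15 further business days from Aug 31, 2010 reaches Sep 21, 2010.
No adjustment is made for weekends or holidays, so Sep 21, 2010 stands.
Final deadline: Sep 21, 2010.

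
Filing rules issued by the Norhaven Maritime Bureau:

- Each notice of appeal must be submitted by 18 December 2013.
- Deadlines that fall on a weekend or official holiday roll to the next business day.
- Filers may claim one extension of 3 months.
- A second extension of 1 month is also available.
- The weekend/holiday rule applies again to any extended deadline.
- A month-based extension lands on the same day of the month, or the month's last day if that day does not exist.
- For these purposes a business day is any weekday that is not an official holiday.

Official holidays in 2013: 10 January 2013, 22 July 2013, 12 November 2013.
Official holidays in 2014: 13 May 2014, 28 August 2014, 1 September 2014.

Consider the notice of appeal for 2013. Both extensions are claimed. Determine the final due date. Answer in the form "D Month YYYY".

Start from the fixed due date, 18 December 2013.
18 December 2013 (Wednesday) is already a business day.
Applying the 3 months extension: 3 months after 18 December 2013 is 18 March 2014.
18 March 2014 (Tuesday) is already a business day.
The 1 month extension carries 18 March 2014 to 18 April 2014.
18 April 2014 is a Friday and not a listed holiday, so it stands.
So the filing is due 18 April 2014.

18 April 2014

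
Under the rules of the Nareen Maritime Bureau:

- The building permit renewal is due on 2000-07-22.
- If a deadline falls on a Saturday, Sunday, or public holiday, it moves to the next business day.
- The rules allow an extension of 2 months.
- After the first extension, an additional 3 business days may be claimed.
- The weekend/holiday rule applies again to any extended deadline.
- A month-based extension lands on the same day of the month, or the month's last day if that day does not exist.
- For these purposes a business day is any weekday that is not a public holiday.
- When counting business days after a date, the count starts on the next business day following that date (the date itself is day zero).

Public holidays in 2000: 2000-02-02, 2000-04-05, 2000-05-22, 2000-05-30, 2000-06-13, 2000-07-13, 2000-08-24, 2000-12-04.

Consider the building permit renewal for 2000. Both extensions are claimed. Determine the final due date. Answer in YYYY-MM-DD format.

The stated deadline is 2000-07-22.
2000-07-22 falls on a Saturday. Rolling to the next business day gives 2000-07-24, a Monday.
Add 2 months to 2000-07-24: 2000-09-24.
2000-09-24 is a Sunday; the next business day is 2000-09-25 (Monday).
Counting 3 further business days from 2000-09-25 reaches 2000-09-28.
2000-09-28 (Thursday) is already a business day.
So the filing is due 2000-09-28.

2000-09-28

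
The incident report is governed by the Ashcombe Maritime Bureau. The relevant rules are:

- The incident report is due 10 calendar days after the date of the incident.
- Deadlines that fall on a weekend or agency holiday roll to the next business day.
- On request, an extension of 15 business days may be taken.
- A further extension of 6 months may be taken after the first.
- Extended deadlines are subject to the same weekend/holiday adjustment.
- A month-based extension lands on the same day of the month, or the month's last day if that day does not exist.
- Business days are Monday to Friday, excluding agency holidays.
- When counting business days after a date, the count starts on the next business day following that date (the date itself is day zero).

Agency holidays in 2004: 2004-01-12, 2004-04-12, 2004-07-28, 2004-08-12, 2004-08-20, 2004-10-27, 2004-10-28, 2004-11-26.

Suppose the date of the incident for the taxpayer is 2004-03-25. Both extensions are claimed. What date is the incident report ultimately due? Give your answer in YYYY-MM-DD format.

10 calendar days after 2004-03-25 is 2004-04-04.
2004-04-04 falls on a Sunday. Rolling to the next business day gives 2004-04-05, a Monday.
Applying the 15-business-day extension: 15 business days after 2004-04-05 is 2004-04-27.
2004-04-27 is a Tuesday and not a listed holiday, so it stands.
The 6 months extension carries 2004-04-27 to 2004-10-27.
2004-10-27 is a listed holiday; the next business day is 2004-10-29 (Friday).
Deadline: 2004-10-29.

2004-10-29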